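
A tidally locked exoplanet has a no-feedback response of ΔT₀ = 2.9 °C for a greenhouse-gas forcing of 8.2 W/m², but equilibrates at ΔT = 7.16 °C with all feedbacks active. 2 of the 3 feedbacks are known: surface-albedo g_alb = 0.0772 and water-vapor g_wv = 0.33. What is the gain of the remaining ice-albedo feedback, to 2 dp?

0.19

Amplification A = ΔT/ΔT₀ = 7.16/2.9 = 2.469.
Total gain g = 1 − 1/A = 1 − 1/2.469 = 0.595.
Known gains sum to 0.0772 + 0.33 = 0.4072.
g_ice = 0.595 − 0.4072 = 0.19.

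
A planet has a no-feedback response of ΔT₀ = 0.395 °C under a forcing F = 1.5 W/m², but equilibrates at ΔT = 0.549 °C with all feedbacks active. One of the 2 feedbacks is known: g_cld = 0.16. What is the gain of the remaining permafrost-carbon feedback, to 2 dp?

0.12

Amplification A = ΔT/ΔT₀ = 0.549/0.395 = 1.39.
Total gain g = 1 − 1/A = 1 − 1/1.39 = 0.2806.
The known gain is 0.16.
g_pf = 0.2806 − 0.16 = 0.12.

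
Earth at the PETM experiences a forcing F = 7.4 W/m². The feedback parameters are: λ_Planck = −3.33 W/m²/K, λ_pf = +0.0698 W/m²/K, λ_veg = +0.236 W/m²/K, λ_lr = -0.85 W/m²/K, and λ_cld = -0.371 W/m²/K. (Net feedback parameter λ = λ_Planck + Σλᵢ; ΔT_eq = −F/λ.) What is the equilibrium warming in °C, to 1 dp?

1.7 °C

Net feedback parameter λ = (−3.33) + (+0.0698) + (+0.236) + (-0.85) + (-0.371) = -4.2452 W/m²/K.
ΔT = −F/λ = −7.4/(-4.2452) = 1.7 °C.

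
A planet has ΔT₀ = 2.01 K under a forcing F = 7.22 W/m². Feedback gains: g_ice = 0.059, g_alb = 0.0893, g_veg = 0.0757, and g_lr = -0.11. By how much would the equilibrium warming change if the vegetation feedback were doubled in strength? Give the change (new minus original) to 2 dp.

0.21 K

Original: g = 0.114, ΔT = 2.01/(1−0.114) = 2.2686 K.
With doubled vegetation: g' = 0.1897, ΔT' = 2.01/(1−0.1897) = 2.4806 K.
Change = 2.4806 − 2.2686 = 0.21 K.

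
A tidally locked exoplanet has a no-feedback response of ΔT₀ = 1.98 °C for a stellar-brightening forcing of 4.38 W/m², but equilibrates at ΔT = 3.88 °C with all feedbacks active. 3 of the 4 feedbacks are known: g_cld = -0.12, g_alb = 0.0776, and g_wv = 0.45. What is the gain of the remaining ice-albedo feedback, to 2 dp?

Amplification A = ΔT/ΔT₀ = 3.88/1.98 = 1.96.
Total gain g = 1 − 1/A = 1 − 1/1.96 = 0.4898.
Known gains sum to -0.12 + 0.0776 + 0.45 = 0.4076.
g_ice = 0.4898 − 0.4076 = 0.08.

0.08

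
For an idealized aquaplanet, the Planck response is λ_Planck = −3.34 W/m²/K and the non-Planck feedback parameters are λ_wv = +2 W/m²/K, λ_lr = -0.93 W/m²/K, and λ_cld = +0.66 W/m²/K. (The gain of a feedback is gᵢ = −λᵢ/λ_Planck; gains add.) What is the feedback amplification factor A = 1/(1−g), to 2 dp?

2.07

Convert to gains: g_wv = 2/3.34 = 0.5988; g_lr = -0.93/3.34 = -0.2784; g_cld = 0.66/3.34 = 0.1976.
Total gain g = 0.518.
A = 1/(1 − 0.518) = 2.07.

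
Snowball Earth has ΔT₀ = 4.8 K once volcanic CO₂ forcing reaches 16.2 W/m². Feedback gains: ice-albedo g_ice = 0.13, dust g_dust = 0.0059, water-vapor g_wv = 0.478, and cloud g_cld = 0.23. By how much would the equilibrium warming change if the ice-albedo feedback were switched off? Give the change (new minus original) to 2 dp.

-13.97 K

Original: g = 0.8439, ΔT = 4.8/(1−0.8439) = 30.7495 K.
Without ice-albedo: g' = 0.7139, ΔT' = 4.8/(1−0.7139) = 16.7774 K.
Change = 16.7774 − 30.7495 = -13.97 K.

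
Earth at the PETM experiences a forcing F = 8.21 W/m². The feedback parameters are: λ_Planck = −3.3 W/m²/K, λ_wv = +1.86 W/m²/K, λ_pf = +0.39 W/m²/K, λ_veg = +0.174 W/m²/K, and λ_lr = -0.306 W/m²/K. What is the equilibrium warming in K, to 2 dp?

6.95 K

Net feedback parameter λ = (−3.3) + (+1.86) + (+0.39) + (+0.174) + (-0.306) = -1.182 W/m²/K.
ΔT = −F/λ = −8.21/(-1.182) = 6.95 K.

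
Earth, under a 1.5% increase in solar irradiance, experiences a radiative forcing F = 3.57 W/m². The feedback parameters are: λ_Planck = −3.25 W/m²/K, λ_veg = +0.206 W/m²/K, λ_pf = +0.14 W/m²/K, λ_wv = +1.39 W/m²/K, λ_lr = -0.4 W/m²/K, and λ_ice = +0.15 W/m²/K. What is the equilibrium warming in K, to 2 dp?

2.02 K

Net feedback parameter λ = (−3.25) + (+0.206) + (+0.14) + (+1.39) + (-0.4) + (+0.15) = -1.764 W/m²/K.
ΔT = −F/λ = −3.57/(-1.764) = 2.02 K.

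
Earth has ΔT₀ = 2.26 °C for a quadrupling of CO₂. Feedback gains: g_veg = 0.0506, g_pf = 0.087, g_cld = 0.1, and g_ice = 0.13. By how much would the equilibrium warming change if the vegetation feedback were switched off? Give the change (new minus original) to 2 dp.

Original: g = 0.3676, ΔT = 2.26/(1−0.3676) = 3.5737 °C.
Without vegetation: g' = 0.317, ΔT' = 2.26/(1−0.317) = 3.3089 °C.
Change = 3.3089 − 3.5737 = -0.26 °C.

-0.26 °C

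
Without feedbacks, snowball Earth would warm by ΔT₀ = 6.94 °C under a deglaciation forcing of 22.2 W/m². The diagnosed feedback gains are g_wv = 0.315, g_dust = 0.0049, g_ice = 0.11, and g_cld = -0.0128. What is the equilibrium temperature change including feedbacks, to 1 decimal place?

11.9 °C

Total gain g = 0.315 + 0.0049 + 0.11 − 0.0128 = 0.4171.
Amplification A = 1/(1 − 0.4171) = 1.716.
ΔT = 6.94 × 1.716 = 11.9 °C.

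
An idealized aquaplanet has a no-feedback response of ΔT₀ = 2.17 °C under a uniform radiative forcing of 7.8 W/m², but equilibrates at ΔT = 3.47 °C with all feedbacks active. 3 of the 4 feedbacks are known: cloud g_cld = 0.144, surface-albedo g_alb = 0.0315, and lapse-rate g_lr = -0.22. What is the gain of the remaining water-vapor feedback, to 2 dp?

Amplification A = ΔT/ΔT₀ = 3.47/2.17 = 1.599.
Total gain g = 1 − 1/A = 1 − 1/1.599 = 0.3746.
Known gains sum to 0.144 + 0.0315 − 0.22 = -0.0445.
g_wv = 0.3746 + 0.0445 = 0.42.

0.42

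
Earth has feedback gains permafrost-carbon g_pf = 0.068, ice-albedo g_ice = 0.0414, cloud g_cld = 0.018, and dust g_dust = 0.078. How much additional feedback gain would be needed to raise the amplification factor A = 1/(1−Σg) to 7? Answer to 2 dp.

Current total gain = 0.2054.
Target gain for A = 7: g* = 1 − 1/7 = 0.8571.
Additional gain needed = 0.8571 − 0.2054 = 0.65.

0.65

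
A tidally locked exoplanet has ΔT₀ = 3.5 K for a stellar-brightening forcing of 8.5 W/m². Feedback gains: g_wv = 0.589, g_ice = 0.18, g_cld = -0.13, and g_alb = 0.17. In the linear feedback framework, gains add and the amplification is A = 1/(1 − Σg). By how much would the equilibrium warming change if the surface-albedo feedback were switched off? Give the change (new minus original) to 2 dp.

Original: g = 0.809, ΔT = 3.5/(1−0.809) = 18.3246 K.
Without surface-albedo: g' = 0.639, ΔT' = 3.5/(1−0.639) = 9.6953 K.
Change = 9.6953 − 18.3246 = -8.63 K.

-8.63 K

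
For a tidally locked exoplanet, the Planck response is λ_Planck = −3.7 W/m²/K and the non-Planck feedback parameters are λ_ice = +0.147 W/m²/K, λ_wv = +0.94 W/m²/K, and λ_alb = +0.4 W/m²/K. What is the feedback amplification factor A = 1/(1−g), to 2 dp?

Convert to gains: g_ice = 0.147/3.7 = 0.03973; g_wv = 0.94/3.7 = 0.2541; g_alb = 0.4/3.7 = 0.1081.
Total gain g = 0.40193.
A = 1/(1 − 0.40193) = 1.67.

1.67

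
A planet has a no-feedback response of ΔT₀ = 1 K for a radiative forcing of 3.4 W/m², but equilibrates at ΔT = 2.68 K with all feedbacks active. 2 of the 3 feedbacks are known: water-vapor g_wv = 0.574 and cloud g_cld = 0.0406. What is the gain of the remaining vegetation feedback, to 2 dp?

Amplification A = ΔT/ΔT₀ = 2.68/1 = 2.68.
Total gain g = 1 − 1/A = 1 − 1/2.68 = 0.6269.
Known gains sum to 0.574 + 0.0406 = 0.6146.
g_veg = 0.6269 − 0.6146 = 0.01.

0.01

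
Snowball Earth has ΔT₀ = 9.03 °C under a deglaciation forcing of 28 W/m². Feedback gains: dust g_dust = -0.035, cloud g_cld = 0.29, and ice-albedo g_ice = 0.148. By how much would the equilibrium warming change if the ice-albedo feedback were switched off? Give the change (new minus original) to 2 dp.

-3.00 °C

Original: g = 0.403, ΔT = 9.03/(1−0.403) = 15.1256 °C.
Without ice-albedo: g' = 0.255, ΔT' = 9.03/(1−0.255) = 12.1208 °C.
Change = 12.1208 − 15.1256 = -3.00 °C.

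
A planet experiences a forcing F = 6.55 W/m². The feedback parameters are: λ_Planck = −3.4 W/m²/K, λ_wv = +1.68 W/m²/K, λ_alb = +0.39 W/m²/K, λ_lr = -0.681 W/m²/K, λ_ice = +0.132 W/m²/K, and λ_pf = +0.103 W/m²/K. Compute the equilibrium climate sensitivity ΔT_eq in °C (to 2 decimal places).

Net feedback parameter λ = (−3.4) + (+1.68) + (+0.39) + (-0.681) + (+0.132) + (+0.103) = -1.776 W/m²/K.
ΔT = −F/λ = −6.55/(-1.776) = 3.69 °C.

3.69 °C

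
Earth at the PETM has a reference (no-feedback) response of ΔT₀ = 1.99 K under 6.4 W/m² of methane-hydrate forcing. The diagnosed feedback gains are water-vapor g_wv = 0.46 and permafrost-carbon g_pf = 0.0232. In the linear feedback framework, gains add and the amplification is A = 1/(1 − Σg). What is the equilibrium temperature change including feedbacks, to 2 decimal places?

3.85 K

Total gain g = 0.46 + 0.0232 = 0.4832.
Amplification A = 1/(1 − 0.4832) = 1.935.
ΔT = 1.99 × 1.935 = 3.85 K.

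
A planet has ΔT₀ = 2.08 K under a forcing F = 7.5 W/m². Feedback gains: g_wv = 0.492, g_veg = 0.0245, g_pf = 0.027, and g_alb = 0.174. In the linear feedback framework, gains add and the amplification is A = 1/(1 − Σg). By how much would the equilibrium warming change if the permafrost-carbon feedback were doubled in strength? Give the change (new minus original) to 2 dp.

Original: g = 0.7175, ΔT = 2.08/(1−0.7175) = 7.3628 K.
With doubled permafrost-carbon: g' = 0.7445, ΔT' = 2.08/(1−0.7445) = 8.1409 K.
Change = 8.1409 − 7.3628 = 0.78 K.

0.78 K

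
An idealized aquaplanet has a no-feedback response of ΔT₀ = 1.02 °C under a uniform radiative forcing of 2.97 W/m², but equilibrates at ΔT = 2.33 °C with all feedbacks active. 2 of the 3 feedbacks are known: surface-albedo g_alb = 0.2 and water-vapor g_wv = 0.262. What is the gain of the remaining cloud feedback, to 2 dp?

0.10

Amplification A = ΔT/ΔT₀ = 2.33/1.02 = 2.284.
Total gain g = 1 − 1/A = 1 − 1/2.284 = 0.5622.
Known gains sum to 0.2 + 0.262 = 0.462.
g_cld = 0.5622 − 0.462 = 0.10.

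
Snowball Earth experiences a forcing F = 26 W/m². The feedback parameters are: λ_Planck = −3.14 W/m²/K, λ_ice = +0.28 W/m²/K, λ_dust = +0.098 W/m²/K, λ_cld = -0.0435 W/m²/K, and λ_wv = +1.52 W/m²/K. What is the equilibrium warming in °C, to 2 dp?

Net feedback parameter λ = (−3.14) + (+0.28) + (+0.098) + (-0.0435) + (+1.52) = -1.2855 W/m²/K.
ΔT = −F/λ = −26/(-1.2855) = 20.23 °C.

20.23 °C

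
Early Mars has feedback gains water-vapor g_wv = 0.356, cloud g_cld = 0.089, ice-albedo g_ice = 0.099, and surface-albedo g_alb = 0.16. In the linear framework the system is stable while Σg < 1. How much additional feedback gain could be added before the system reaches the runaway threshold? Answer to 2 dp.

Current total gain = 0.356 + 0.089 + 0.099 + 0.16 = 0.704.
Margin to runaway = 1 − 0.704 = 0.30.

0.30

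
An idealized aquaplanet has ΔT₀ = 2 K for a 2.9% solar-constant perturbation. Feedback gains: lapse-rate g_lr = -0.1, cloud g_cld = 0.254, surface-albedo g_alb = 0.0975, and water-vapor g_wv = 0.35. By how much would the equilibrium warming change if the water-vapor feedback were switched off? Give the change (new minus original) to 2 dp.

Original: g = 0.6015, ΔT = 2/(1−0.6015) = 5.0188 K.
Without water-vapor: g' = 0.2515, ΔT' = 2/(1−0.2515) = 2.6720 K.
Change = 2.6720 − 5.0188 = -2.35 K.

-2.35 K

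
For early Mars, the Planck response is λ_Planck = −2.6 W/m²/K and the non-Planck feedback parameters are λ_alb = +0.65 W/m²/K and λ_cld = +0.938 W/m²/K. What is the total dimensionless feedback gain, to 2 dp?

Convert to gains: g_alb = 0.65/2.6 = 0.25; g_cld = 0.938/2.6 = 0.3608.
Total gain g = 0.6108.

0.61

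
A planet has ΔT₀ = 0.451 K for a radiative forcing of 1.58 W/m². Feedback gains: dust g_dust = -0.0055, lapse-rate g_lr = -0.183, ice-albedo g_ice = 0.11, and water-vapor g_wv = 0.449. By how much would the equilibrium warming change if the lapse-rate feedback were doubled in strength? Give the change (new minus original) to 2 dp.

Original: g = 0.3705, ΔT = 0.451/(1−0.3705) = 0.7164 K.
With doubled lapse-rate: g' = 0.1875, ΔT' = 0.451/(1−0.1875) = 0.5551 K.
Change = 0.5551 − 0.7164 = -0.16 K.

-0.16 K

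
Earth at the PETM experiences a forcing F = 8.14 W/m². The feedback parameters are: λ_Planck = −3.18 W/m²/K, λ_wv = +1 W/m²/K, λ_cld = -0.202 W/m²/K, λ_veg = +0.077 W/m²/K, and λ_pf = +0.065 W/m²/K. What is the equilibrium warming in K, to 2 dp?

3.63 K

Net feedback parameter λ = (−3.18) + (+1) + (-0.202) + (+0.077) + (+0.065) = -2.24 W/m²/K.
ΔT = −F/λ = −8.14/(-2.24) = 3.63 K.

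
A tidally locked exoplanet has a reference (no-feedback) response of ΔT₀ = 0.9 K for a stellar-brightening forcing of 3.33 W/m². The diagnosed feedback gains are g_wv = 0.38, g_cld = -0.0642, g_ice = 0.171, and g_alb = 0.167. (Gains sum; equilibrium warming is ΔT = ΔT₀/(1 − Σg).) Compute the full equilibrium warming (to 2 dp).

Total gain g = 0.38 − 0.0642 + 0.171 + 0.167 = 0.6538.
Amplification A = 1/(1 − 0.6538) = 2.889.
ΔT = 0.9 × 2.889 = 2.60 K.

2.60 K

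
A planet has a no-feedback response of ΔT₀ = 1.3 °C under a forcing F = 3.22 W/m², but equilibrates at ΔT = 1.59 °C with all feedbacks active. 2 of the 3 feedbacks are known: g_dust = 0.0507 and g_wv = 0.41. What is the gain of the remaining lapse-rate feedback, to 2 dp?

-0.28

Amplification A = ΔT/ΔT₀ = 1.59/1.3 = 1.223.
Total gain g = 1 − 1/A = 1 − 1/1.223 = 0.1823.
Known gains sum to 0.0507 + 0.41 = 0.4607.
g_lr = 0.1823 − 0.4607 = -0.28.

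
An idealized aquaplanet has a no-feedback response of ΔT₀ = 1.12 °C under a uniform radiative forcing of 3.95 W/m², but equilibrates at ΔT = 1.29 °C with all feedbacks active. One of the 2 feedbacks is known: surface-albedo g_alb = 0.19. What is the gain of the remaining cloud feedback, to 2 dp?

Amplification A = ΔT/ΔT₀ = 1.29/1.12 = 1.152.
Total gain g = 1 − 1/A = 1 − 1/1.152 = 0.1319.
The known gain is 0.19.
g_cld = 0.1319 − 0.19 = -0.06.

-0.06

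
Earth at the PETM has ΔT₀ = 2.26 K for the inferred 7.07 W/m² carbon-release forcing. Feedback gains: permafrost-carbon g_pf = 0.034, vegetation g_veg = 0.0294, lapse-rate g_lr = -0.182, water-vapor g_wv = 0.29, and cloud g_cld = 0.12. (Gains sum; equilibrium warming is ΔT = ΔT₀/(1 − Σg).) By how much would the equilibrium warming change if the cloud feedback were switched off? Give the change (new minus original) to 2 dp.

-0.46 K

Original: g = 0.2914, ΔT = 2.26/(1−0.2914) = 3.1894 K.
Without cloud: g' = 0.1714, ΔT' = 2.26/(1−0.1714) = 2.7275 K.
Change = 2.7275 − 3.1894 = -0.46 K.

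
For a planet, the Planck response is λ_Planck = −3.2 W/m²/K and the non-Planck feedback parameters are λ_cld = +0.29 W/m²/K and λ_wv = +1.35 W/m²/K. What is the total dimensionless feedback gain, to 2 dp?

Convert to gains: g_cld = 0.29/3.2 = 0.09062; g_wv = 1.35/3.2 = 0.4219.
Total gain g = 0.51252.

0.51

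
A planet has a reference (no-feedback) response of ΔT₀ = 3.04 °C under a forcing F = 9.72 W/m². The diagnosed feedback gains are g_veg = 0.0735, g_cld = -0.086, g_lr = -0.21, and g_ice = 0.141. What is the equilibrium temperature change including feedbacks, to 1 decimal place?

Total gain g = 0.0735 − 0.086 − 0.21 + 0.141 = -0.0815.
Amplification A = 1/(1 + 0.0815) = 0.9246.
ΔT = 3.04 × 0.9246 = 2.8 °C.

2.8 °C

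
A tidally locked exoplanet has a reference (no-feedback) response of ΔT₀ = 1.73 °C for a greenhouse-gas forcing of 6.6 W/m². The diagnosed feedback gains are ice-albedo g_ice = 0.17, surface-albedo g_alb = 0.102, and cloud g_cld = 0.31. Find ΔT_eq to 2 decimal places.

4.14 °C

Total gain g = 0.17 + 0.102 + 0.31 = 0.582.
Amplification A = 1/(1 − 0.582) = 2.392.
ΔT = 1.73 × 2.392 = 4.14 °C.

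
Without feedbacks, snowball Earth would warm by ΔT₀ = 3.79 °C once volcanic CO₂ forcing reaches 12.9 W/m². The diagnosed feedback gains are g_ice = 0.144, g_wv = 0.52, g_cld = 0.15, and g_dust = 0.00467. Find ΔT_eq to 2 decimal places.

20.90 °C

Total gain g = 0.144 + 0.52 + 0.15 + 0.00467 = 0.81867.
Amplification A = 1/(1 − 0.81867) = 5.515.
ΔT = 3.79 × 5.515 = 20.90 °C.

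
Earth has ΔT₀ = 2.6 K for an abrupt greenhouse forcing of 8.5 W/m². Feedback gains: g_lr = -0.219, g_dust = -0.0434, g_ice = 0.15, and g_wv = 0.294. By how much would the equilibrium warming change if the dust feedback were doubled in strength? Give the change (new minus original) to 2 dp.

-0.16 K

Original: g = 0.1816, ΔT = 2.6/(1−0.1816) = 3.1769 K.
With doubled dust: g' = 0.1382, ΔT' = 2.6/(1−0.1382) = 3.0169 K.
Change = 3.0169 − 3.1769 = -0.16 K.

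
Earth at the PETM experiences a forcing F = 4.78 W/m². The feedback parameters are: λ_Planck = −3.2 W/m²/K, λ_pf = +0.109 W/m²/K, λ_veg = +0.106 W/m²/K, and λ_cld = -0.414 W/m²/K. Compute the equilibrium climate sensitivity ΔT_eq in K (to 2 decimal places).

Net feedback parameter λ = (−3.2) + (+0.109) + (+0.106) + (-0.414) = -3.399 W/m²/K.
ΔT = −F/λ = −4.78/(-3.399) = 1.41 K.

1.41 K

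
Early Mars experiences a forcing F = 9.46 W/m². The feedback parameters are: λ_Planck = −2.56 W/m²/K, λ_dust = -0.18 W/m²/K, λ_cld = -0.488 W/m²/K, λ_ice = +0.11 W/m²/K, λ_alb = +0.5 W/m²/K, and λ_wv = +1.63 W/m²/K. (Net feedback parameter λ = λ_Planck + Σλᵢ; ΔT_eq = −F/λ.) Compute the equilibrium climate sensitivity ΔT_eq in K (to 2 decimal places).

9.57 K

Net feedback parameter λ = (−2.56) + (-0.18) + (-0.488) + (+0.11) + (+0.5) + (+1.63) = -0.988 W/m²/K.
ΔT = −F/λ = −9.46/(-0.988) = 9.57 K.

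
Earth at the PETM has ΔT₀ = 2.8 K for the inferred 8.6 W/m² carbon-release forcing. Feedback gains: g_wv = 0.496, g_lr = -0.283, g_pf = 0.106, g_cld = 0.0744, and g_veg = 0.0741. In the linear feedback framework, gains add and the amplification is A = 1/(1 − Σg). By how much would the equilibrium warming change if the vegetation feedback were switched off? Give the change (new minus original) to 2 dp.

-0.64 K

Original: g = 0.4675, ΔT = 2.8/(1−0.4675) = 5.2582 K.
Without vegetation: g' = 0.3934, ΔT' = 2.8/(1−0.3934) = 4.6159 K.
Change = 4.6159 − 5.2582 = -0.64 K.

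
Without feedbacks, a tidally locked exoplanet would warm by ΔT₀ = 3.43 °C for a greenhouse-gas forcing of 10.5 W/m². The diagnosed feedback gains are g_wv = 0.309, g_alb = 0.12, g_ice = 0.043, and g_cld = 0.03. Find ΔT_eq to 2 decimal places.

Total gain g = 0.309 + 0.12 + 0.043 + 0.03 = 0.502.
Amplification A = 1/(1 − 0.502) = 2.008.
ΔT = 3.43 × 2.008 = 6.89 °C.

6.89 °C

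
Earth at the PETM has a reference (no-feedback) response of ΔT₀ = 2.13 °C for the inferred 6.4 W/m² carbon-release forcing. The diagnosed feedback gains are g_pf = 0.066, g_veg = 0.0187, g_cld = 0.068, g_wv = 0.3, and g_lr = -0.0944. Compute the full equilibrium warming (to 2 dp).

Total gain g = 0.066 + 0.0187 + 0.068 + 0.3 − 0.0944 = 0.3583.
Amplification A = 1/(1 − 0.3583) = 1.558.
ΔT = 2.13 × 1.558 = 3.32 °C.

3.32 °C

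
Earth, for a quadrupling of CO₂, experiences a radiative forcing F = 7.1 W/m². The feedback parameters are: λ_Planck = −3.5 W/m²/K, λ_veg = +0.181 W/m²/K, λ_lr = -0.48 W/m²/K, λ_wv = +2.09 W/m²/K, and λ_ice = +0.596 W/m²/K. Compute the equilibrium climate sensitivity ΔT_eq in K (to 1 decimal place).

6.4 K

Net feedback parameter λ = (−3.5) + (+0.181) + (-0.48) + (+2.09) + (+0.596) = -1.113 W/m²/K.
ΔT = −F/λ = −7.1/(-1.113) = 6.4 K.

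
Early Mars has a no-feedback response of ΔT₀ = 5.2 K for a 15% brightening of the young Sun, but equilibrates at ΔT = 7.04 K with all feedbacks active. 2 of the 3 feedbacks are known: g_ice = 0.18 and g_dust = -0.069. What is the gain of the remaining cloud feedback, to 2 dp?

0.15

Amplification A = ΔT/ΔT₀ = 7.04/5.2 = 1.354.
Total gain g = 1 − 1/A = 1 − 1/1.354 = 0.2614.
Known gains sum to 0.18 − 0.069 = 0.111.
g_cld = 0.2614 − 0.111 = 0.15.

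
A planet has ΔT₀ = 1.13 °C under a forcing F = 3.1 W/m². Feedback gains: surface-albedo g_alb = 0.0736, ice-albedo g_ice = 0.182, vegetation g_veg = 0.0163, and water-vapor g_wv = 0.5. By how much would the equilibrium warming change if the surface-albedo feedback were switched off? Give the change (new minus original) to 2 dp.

-1.21 °C

Original: g = 0.7719, ΔT = 1.13/(1−0.7719) = 4.9540 °C.
Without surface-albedo: g' = 0.6983, ΔT' = 1.13/(1−0.6983) = 3.7454 °C.
Change = 3.7454 − 4.9540 = -1.21 °C.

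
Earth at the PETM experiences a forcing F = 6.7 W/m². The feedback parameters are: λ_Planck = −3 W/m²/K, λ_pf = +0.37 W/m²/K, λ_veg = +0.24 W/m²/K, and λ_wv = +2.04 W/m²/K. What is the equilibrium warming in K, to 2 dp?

Net feedback parameter λ = (−3) + (+0.37) + (+0.24) + (+2.04) = -0.35 W/m²/K.
ΔT = −F/λ = −6.7/(-0.35) = 19.14 K.

19.14 K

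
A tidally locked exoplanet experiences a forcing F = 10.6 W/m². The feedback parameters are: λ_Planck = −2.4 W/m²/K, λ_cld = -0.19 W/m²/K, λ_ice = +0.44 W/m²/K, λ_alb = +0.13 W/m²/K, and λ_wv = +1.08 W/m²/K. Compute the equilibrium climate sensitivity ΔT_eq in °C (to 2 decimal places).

11.28 °C

Net feedback parameter λ = (−2.4) + (-0.19) + (+0.44) + (+0.13) + (+1.08) = -0.94 W/m²/K.
ΔT = −F/λ = −10.6/(-0.94) = 11.28 °C.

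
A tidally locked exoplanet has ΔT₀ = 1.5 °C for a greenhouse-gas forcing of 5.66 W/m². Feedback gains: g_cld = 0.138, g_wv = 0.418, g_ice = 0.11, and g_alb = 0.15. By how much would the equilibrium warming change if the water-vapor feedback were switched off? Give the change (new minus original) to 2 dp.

Original: g = 0.816, ΔT = 1.5/(1−0.816) = 8.1522 °C.
Without water-vapor: g' = 0.398, ΔT' = 1.5/(1−0.398) = 2.4917 °C.
Change = 2.4917 − 8.1522 = -5.66 °C.

-5.66 °C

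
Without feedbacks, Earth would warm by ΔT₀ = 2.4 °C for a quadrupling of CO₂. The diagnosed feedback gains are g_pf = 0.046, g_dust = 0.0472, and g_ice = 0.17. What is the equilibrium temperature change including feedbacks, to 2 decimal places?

Total gain g = 0.046 + 0.0472 + 0.17 = 0.2632.
Amplification A = 1/(1 − 0.2632) = 1.357.
ΔT = 2.4 × 1.357 = 3.26 °C.

3.26 °C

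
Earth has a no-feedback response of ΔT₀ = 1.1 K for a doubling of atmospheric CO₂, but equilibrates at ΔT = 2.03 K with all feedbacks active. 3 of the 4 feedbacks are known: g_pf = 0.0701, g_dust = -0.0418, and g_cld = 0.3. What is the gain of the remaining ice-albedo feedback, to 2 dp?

0.13

Amplification A = ΔT/ΔT₀ = 2.03/1.1 = 1.845.
Total gain g = 1 − 1/A = 1 − 1/1.845 = 0.458.
Known gains sum to 0.0701 − 0.0418 + 0.3 = 0.3283.
g_ice = 0.458 − 0.3283 = 0.13.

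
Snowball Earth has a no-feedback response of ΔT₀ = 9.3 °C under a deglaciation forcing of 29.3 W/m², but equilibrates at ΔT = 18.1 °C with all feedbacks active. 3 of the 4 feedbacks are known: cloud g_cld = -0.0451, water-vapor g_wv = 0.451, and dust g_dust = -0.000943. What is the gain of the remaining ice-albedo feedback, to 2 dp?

Amplification A = ΔT/ΔT₀ = 18.1/9.3 = 1.946.
Total gain g = 1 − 1/A = 1 − 1/1.946 = 0.4861.
Known gains sum to -0.0451 + 0.451 − 0.000943 = 0.404957.
g_ice = 0.4861 − 0.404957 = 0.08.

0.08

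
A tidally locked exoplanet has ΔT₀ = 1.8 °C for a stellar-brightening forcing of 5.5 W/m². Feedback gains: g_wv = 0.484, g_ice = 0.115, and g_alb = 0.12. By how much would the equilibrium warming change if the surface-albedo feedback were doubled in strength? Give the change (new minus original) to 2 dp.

4.77 °C

Original: g = 0.719, ΔT = 1.8/(1−0.719) = 6.4057 °C.
With doubled surface-albedo: g' = 0.839, ΔT' = 1.8/(1−0.839) = 11.1801 °C.
Change = 11.1801 − 6.4057 = 4.77 °C.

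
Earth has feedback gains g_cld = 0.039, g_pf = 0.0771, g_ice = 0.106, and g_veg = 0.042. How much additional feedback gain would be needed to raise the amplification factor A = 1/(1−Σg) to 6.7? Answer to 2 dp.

Current total gain = 0.2641.
Target gain for A = 6.7: g* = 1 − 1/6.7 = 0.8507.
Additional gain needed = 0.8507 − 0.2641 = 0.59.

0.59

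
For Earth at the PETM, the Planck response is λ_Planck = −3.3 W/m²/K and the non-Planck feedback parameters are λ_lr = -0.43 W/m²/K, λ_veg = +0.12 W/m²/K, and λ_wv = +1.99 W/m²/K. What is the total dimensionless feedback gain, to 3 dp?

Convert to gains: g_lr = -0.43/3.3 = -0.1303; g_veg = 0.12/3.3 = 0.03636; g_wv = 1.99/3.3 = 0.603.
Total gain g = 0.50906.

0.509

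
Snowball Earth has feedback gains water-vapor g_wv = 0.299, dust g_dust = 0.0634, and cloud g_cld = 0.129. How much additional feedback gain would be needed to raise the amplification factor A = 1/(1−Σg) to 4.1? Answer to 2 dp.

0.26

Current total gain = 0.4914.
Target gain for A = 4.1: g* = 1 − 1/4.1 = 0.7561.
Additional gain needed = 0.7561 − 0.4914 = 0.26.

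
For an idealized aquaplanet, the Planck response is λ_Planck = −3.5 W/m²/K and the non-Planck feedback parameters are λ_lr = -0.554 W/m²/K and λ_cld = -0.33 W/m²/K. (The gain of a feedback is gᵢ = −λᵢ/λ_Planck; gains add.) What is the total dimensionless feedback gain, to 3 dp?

-0.253

Convert to gains: g_lr = -0.554/3.5 = -0.1583; g_cld = -0.33/3.5 = -0.09429.
Total gain g = -0.25259.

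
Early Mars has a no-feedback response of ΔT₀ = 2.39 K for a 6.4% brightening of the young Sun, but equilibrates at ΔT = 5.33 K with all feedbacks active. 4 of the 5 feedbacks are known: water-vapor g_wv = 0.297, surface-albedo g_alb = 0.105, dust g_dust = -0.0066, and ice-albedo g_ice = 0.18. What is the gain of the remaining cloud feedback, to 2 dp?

-0.02

Amplification A = ΔT/ΔT₀ = 5.33/2.39 = 2.23.
Total gain g = 1 − 1/A = 1 − 1/2.23 = 0.5516.
Known gains sum to 0.297 + 0.105 − 0.0066 + 0.18 = 0.5754.
g_cld = 0.5516 − 0.5754 = -0.02.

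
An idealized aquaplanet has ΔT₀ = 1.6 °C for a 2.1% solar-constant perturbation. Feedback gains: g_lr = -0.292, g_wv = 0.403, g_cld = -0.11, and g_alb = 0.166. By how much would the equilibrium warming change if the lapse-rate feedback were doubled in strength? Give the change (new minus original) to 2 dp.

Original: g = 0.167, ΔT = 1.6/(1−0.167) = 1.9208 °C.
With doubled lapse-rate: g' = -0.125, ΔT' = 1.6/(1+0.125) = 1.4222 °C.
Change = 1.4222 − 1.9208 = -0.50 °C.

-0.50 °C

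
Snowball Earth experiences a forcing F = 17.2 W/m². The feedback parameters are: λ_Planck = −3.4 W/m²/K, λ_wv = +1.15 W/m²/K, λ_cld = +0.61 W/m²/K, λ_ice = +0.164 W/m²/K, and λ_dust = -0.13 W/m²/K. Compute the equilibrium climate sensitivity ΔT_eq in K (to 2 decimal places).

Net feedback parameter λ = (−3.4) + (+1.15) + (+0.61) + (+0.164) + (-0.13) = -1.606 W/m²/K.
ΔT = −F/λ = −17.2/(-1.606) = 10.71 K.

10.71 K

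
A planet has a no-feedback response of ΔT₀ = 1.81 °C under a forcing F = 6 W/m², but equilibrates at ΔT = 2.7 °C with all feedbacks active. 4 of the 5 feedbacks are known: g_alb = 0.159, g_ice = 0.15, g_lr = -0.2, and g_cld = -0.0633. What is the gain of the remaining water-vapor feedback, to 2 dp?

0.28

Amplification A = ΔT/ΔT₀ = 2.7/1.81 = 1.492.
Total gain g = 1 − 1/A = 1 − 1/1.492 = 0.3298.
Known gains sum to 0.159 + 0.15 − 0.2 − 0.0633 = 0.0457.
g_wv = 0.3298 − 0.0457 = 0.28.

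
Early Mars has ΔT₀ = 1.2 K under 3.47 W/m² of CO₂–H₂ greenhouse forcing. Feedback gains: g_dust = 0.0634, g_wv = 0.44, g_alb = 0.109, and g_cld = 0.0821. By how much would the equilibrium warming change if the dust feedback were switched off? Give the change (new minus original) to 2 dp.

-0.68 K

Original: g = 0.6945, ΔT = 1.2/(1−0.6945) = 3.9280 K.
Without dust: g' = 0.6311, ΔT' = 1.2/(1−0.6311) = 3.2529 K.
Change = 3.2529 − 3.9280 = -0.68 K.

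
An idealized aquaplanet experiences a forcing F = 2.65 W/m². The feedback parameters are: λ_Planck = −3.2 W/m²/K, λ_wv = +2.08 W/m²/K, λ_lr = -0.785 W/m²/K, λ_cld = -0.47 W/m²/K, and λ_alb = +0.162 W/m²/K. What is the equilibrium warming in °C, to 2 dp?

Net feedback parameter λ = (−3.2) + (+2.08) + (-0.785) + (-0.47) + (+0.162) = -2.213 W/m²/K.
ΔT = −F/λ = −2.65/(-2.213) = 1.20 °C.

1.20 °C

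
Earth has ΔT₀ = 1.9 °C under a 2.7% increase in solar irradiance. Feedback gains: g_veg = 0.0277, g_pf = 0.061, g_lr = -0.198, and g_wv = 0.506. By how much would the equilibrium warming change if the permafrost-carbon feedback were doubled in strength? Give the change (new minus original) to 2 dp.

0.35 °C

Original: g = 0.3967, ΔT = 1.9/(1−0.3967) = 3.1493 °C.
With doubled permafrost-carbon: g' = 0.4577, ΔT' = 1.9/(1−0.4577) = 3.5036 °C.
Change = 3.5036 − 3.1493 = 0.35 °C.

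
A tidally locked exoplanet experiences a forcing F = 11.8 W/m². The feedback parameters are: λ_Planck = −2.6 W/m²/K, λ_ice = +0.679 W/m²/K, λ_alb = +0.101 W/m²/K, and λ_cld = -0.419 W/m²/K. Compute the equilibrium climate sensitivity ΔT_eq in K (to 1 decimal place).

Net feedback parameter λ = (−2.6) + (+0.679) + (+0.101) + (-0.419) = -2.239 W/m²/K.
ΔT = −F/λ = −11.8/(-2.239) = 5.3 K.

5.3 K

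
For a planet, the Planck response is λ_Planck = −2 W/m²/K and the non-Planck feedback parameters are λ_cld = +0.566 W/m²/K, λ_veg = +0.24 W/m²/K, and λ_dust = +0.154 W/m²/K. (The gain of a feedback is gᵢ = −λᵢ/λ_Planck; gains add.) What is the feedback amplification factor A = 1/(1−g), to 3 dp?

Convert to gains: g_cld = 0.566/2 = 0.283; g_veg = 0.24/2 = 0.12; g_dust = 0.154/2 = 0.077.
Total gain g = 0.48.
A = 1/(1 − 0.48) = 1.923.

1.923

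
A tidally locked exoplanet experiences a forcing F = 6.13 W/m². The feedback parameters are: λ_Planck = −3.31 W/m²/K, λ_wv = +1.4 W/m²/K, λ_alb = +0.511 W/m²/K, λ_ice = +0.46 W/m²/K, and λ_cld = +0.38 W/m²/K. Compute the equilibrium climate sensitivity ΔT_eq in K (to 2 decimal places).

Net feedback parameter λ = (−3.31) + (+1.4) + (+0.511) + (+0.46) + (+0.38) = -0.559 W/m²/K.
ΔT = −F/λ = −6.13/(-0.559) = 10.97 K.

10.97 K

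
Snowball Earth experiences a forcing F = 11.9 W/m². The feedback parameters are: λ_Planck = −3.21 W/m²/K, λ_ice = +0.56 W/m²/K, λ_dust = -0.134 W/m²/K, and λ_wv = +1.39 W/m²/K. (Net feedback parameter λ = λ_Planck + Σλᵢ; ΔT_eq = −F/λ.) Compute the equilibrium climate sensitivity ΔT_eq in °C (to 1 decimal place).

8.5 °C

Net feedback parameter λ = (−3.21) + (+0.56) + (-0.134) + (+1.39) = -1.394 W/m²/K.
ΔT = −F/λ = −11.9/(-1.394) = 8.5 °C.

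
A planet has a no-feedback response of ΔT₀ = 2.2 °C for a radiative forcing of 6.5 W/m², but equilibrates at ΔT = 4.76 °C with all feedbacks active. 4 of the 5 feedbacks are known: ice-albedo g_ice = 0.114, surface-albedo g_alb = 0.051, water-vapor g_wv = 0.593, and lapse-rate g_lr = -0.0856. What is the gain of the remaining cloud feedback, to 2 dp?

-0.13

Amplification A = ΔT/ΔT₀ = 4.76/2.2 = 2.164.
Total gain g = 1 − 1/A = 1 − 1/2.164 = 0.5379.
Known gains sum to 0.114 + 0.051 + 0.593 − 0.0856 = 0.6724.
g_cld = 0.5379 − 0.6724 = -0.13.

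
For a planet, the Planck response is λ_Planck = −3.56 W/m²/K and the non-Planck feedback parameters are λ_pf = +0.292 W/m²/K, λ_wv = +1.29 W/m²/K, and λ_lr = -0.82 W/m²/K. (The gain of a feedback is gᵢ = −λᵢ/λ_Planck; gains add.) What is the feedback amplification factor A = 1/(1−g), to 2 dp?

1.27

Convert to gains: g_pf = 0.292/3.56 = 0.08202; g_wv = 1.29/3.56 = 0.3624; g_lr = -0.82/3.56 = -0.2303.
Total gain g = 0.21412.
A = 1/(1 − 0.21412) = 1.27.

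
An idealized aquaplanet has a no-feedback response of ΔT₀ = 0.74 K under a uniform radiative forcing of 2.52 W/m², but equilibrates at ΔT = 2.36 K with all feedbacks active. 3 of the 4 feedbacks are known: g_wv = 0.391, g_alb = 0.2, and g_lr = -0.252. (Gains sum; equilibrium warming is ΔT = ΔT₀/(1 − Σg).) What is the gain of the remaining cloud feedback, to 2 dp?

0.35

Amplification A = ΔT/ΔT₀ = 2.36/0.74 = 3.189.
Total gain g = 1 − 1/A = 1 − 1/3.189 = 0.6864.
Known gains sum to 0.391 + 0.2 − 0.252 = 0.339.
g_cld = 0.6864 − 0.339 = 0.35.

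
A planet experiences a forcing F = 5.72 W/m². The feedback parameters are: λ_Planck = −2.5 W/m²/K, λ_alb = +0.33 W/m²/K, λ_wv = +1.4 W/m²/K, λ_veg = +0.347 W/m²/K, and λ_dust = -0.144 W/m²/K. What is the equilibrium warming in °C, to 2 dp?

Net feedback parameter λ = (−2.5) + (+0.33) + (+1.4) + (+0.347) + (-0.144) = -0.567 W/m²/K.
ΔT = −F/λ = −5.72/(-0.567) = 10.09 °C.

10.09 °C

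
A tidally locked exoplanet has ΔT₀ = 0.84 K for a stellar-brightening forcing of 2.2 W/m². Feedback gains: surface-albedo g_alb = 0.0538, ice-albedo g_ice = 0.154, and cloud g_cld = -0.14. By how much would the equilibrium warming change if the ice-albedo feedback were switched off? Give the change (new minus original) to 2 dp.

Original: g = 0.0678, ΔT = 0.84/(1−0.0678) = 0.9011 K.
Without ice-albedo: g' = -0.0862, ΔT' = 0.84/(1+0.0862) = 0.7733 K.
Change = 0.7733 − 0.9011 = -0.13 K.

-0.13 K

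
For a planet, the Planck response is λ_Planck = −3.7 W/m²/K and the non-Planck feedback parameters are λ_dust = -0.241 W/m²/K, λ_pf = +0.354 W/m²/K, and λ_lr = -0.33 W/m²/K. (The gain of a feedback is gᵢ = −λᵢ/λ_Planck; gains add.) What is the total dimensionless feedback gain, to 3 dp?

Convert to gains: g_dust = -0.241/3.7 = -0.06514; g_pf = 0.354/3.7 = 0.09568; g_lr = -0.33/3.7 = -0.08919.
Total gain g = -0.05865.

-0.059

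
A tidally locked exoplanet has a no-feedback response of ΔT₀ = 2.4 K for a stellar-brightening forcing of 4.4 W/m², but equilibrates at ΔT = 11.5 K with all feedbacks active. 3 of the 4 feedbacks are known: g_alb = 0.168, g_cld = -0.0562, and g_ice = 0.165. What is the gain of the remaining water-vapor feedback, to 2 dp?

Amplification A = ΔT/ΔT₀ = 11.5/2.4 = 4.792.
Total gain g = 1 − 1/A = 1 − 1/4.792 = 0.7913.
Known gains sum to 0.168 − 0.0562 + 0.165 = 0.2768.
g_wv = 0.7913 − 0.2768 = 0.51.

0.51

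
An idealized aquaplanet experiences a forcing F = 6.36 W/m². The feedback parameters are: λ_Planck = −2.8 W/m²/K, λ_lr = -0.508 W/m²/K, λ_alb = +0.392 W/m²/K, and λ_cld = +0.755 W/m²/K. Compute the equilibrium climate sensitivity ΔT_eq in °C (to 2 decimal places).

2.94 °C

Net feedback parameter λ = (−2.8) + (-0.508) + (+0.392) + (+0.755) = -2.161 W/m²/K.
ΔT = −F/λ = −6.36/(-2.161) = 2.94 °C.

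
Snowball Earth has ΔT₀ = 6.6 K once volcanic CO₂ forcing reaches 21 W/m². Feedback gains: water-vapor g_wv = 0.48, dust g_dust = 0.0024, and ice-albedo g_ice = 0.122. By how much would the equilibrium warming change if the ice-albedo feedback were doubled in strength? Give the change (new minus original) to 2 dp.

Original: g = 0.6044, ΔT = 6.6/(1−0.6044) = 16.6835 K.
With doubled ice-albedo: g' = 0.7264, ΔT' = 6.6/(1−0.7264) = 24.1228 K.
Change = 24.1228 − 16.6835 = 7.44 K.

7.44 K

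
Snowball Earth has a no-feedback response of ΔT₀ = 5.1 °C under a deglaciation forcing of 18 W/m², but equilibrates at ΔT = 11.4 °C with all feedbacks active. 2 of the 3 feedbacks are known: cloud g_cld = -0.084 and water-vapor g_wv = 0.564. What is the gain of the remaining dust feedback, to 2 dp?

Amplification A = ΔT/ΔT₀ = 11.4/5.1 = 2.235.
Total gain g = 1 − 1/A = 1 − 1/2.235 = 0.5526.
Known gains sum to -0.084 + 0.564 = 0.48.
g_dust = 0.5526 − 0.48 = 0.07.

0.07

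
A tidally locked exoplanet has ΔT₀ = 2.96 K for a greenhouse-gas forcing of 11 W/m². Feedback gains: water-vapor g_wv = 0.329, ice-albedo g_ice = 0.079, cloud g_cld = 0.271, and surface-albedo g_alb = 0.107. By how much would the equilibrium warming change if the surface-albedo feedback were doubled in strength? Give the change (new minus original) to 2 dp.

Original: g = 0.786, ΔT = 2.96/(1−0.786) = 13.8318 K.
With doubled surface-albedo: g' = 0.893, ΔT' = 2.96/(1−0.893) = 27.6636 K.
Change = 27.6636 − 13.8318 = 13.83 K.

13.83 K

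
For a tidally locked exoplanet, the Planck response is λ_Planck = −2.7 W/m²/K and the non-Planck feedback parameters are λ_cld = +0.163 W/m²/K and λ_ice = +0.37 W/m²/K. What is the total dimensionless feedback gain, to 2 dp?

0.20

Convert to gains: g_cld = 0.163/2.7 = 0.06037; g_ice = 0.37/2.7 = 0.137.
Total gain g = 0.19737.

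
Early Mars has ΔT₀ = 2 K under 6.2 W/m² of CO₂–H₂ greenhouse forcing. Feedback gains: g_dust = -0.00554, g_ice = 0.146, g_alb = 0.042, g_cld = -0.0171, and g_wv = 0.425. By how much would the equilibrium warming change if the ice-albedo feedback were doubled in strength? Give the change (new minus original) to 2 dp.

Original: g = 0.59036, ΔT = 2/(1−0.59036) = 4.8823 K.
With doubled ice-albedo: g' = 0.73636, ΔT' = 2/(1−0.73636) = 7.5861 K.
Change = 7.5861 − 4.8823 = 2.70 K.

2.70 K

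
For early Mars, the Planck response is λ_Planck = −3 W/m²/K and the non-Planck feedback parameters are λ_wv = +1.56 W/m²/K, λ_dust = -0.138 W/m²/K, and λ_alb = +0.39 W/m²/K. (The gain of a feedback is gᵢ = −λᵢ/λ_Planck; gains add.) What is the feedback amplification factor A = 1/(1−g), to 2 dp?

Convert to gains: g_wv = 1.56/3 = 0.52; g_dust = -0.138/3 = -0.046; g_alb = 0.39/3 = 0.13.
Total gain g = 0.604.
A = 1/(1 − 0.604) = 2.53.

2.53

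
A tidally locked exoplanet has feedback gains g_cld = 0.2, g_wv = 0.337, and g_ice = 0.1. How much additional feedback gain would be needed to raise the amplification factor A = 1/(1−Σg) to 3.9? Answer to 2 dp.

Current total gain = 0.637.
Target gain for A = 3.9: g* = 1 − 1/3.9 = 0.7436.
Additional gain needed = 0.7436 − 0.637 = 0.11.

0.11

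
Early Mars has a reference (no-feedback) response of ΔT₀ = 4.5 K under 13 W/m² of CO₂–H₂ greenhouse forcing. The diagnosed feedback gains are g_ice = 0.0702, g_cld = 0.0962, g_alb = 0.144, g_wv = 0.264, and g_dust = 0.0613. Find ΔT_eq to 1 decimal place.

12.4 K

Total gain g = 0.0702 + 0.0962 + 0.144 + 0.264 + 0.0613 = 0.6357.
Amplification A = 1/(1 − 0.6357) = 2.745.
ΔT = 4.5 × 2.745 = 12.4 K.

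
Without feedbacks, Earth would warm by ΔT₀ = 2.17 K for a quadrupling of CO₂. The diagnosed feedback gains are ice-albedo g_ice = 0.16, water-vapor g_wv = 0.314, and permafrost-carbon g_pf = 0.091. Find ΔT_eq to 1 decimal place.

Total gain g = 0.16 + 0.314 + 0.091 = 0.565.
Amplification A = 1/(1 − 0.565) = 2.299.
ΔT = 2.17 × 2.299 = 5.0 K.

5.0 K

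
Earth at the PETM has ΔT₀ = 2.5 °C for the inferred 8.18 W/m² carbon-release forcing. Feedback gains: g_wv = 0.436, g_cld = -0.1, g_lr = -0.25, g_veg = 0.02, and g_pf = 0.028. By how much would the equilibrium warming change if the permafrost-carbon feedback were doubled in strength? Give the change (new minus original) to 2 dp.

0.10 °C

Original: g = 0.134, ΔT = 2.5/(1−0.134) = 2.8868 °C.
With doubled permafrost-carbon: g' = 0.162, ΔT' = 2.5/(1−0.162) = 2.9833 °C.
Change = 2.9833 − 2.8868 = 0.10 °C.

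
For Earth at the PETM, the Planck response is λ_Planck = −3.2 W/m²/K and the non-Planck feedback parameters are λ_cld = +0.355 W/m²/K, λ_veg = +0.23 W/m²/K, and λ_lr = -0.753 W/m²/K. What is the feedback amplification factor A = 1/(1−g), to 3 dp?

0.950

Convert to gains: g_cld = 0.355/3.2 = 0.1109; g_veg = 0.23/3.2 = 0.07187; g_lr = -0.753/3.2 = -0.2353.
Total gain g = -0.05253.
A = 1/(1 + 0.05253) = 0.950.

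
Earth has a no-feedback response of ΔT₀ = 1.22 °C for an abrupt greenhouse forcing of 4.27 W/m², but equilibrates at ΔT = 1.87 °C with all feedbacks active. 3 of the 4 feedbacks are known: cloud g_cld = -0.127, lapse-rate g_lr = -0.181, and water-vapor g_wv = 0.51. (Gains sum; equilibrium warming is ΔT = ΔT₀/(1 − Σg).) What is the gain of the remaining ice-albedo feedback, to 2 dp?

0.15

Amplification A = ΔT/ΔT₀ = 1.87/1.22 = 1.533.
Total gain g = 1 − 1/A = 1 − 1/1.533 = 0.3477.
Known gains sum to -0.127 − 0.181 + 0.51 = 0.202.
g_ice = 0.3477 − 0.202 = 0.15.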